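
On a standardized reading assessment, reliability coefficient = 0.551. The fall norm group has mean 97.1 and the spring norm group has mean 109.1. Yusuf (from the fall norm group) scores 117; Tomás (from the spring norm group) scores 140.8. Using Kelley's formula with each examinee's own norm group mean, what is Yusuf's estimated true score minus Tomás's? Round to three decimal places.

T̂_Yusuf = 0.551(117) + 0.449(97.1) = 108.06490
T̂_Tomás = 0.551(140.8) + 0.449(109.1) = 126.56670
Difference = 108.06490 − 126.56670 = -18.50180

-18.502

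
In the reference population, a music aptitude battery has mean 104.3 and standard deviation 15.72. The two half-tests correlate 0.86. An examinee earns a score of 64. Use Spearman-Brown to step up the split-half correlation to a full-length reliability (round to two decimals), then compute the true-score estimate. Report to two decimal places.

67.22

Spearman-Brown: ρ = 2r/(1 + r) = 2(0.86)/(1 + 0.86) = 1.720/1.86 = 0.9247 → 0.92
Regress the observed score toward the mean by the unreliability: T̂ = 0.92·64 + 0.08·104.3 = 58.88 + 8.344 = 67.224.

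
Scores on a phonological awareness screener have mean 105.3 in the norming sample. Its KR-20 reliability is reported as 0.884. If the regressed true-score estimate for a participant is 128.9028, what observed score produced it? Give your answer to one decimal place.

T̂ = ρX + (1 − ρ)μ  ⇒  X = (T̂ − (1 − ρ)μ) / ρ
X = (128.9028 − 0.116 × 105.3) / 0.884 = (128.9028 − 12.2148) / 0.884 = 116.6880 / 0.884 = 132.000

132.0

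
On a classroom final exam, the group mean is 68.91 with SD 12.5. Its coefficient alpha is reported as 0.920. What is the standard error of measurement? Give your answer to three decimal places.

3.536

SEM = SD · √(1 − ρ) = 12.5 × √0.080 = 12.5 × 0.2828 = 3.5355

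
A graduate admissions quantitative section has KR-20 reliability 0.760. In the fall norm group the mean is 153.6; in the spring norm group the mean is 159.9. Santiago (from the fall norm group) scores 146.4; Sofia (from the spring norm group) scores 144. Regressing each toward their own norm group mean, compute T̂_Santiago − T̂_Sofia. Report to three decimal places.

T̂_Santiago = 0.760(146.4) + 0.240(153.6) = 148.12800
T̂_Sofia = 0.760(144) + 0.240(159.9) = 147.81600
Difference = 148.12800 − 147.81600 = 0.31200

0.312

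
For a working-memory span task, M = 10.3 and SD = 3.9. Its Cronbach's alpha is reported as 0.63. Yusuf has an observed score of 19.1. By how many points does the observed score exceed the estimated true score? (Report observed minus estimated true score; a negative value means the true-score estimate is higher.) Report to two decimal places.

3.26

T̂ = ρX + (1 − ρ)μ
  = 0.63 × 19.1 + 0.37 × 10.3
  = 12.033 + 3.811
  = 15.8440
  ≈ 15.844
X − T̂ = 19.1 − 15.844 = 3.256 → 3.26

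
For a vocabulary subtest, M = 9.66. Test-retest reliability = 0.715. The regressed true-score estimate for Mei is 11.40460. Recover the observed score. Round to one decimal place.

T̂ = ρX + (1 − ρ)μ  ⇒  X = (T̂ − (1 − ρ)μ) / ρ
X = (11.40460 − 0.285 × 9.66) / 0.715 = (11.40460 − 2.75310) / 0.715 = 8.65150 / 0.715 = 12.100

12.1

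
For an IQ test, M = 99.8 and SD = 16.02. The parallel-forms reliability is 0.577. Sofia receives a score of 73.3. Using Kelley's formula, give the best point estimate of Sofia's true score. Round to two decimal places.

T̂ = 0.577(73.3) + 0.423(99.8) = 42.2941 + 42.2154 = 84.509 → 84.51

84.51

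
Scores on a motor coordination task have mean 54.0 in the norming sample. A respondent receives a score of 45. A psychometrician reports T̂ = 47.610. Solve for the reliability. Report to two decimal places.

T̂ = ρX + (1 − ρ)μ  ⇒  T̂ − μ = ρ(X − μ)
ρ = (T̂ − μ)/(X − μ) = (47.610 − 54.0) / (45 − 54.0) = -6.390 / -9.0 = 0.7100

0.71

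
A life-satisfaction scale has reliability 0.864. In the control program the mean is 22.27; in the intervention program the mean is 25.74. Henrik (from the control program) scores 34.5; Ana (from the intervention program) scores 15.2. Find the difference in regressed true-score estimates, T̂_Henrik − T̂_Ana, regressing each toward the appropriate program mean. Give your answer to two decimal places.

16.20

T̂_Henrik = 0.864(34.5) + 0.136(22.27) = 32.8367
T̂_Ana = 0.864(15.2) + 0.136(25.74) = 16.6334
Difference = 32.8367 − 16.6334 = 16.2033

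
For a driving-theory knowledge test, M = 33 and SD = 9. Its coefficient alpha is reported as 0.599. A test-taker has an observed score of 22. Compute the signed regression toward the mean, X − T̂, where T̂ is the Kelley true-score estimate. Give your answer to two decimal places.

-4.41

T̂ = ρX + (1 − ρ)μ
  = 0.599 × 22 + 0.401 × 33
  = 13.178 + 13.233
  = 26.4110
  ≈ 26.411
X − T̂ = 22 − 26.411 = -4.411 → -4.41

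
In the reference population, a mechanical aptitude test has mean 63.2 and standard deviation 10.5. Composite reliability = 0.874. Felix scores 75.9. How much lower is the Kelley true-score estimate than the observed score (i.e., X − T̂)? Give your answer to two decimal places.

1.60

T̂ = 0.874(75.9) + 0.126(63.2) = 66.3366 + 7.9632 = 74.2998 → 74.300
X − T̂ = 75.9 − 74.300 = 1.600 → 1.60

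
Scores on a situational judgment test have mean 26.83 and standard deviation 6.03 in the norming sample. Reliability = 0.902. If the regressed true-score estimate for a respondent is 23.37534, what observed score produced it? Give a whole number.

23

T̂ = ρX + (1 − ρ)μ  ⇒  X = (T̂ − (1 − ρ)μ) / ρ
X = (23.37534 − 0.098 × 26.83) / 0.902 = (23.37534 − 2.62934) / 0.902 = 20.74600 / 0.902 = 23.00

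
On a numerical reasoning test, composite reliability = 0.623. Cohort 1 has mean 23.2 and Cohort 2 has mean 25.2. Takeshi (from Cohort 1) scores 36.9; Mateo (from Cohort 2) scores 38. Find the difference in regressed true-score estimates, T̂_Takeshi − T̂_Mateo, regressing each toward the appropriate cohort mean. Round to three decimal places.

-1.439

T̂_Takeshi = 0.623(36.9) + 0.377(23.2) = 31.73510
T̂_Mateo = 0.623(38) + 0.377(25.2) = 33.17440
Difference = 31.73510 − 33.17440 = -1.43930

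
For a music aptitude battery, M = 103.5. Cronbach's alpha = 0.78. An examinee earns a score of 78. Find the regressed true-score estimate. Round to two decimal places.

Regress the observed score toward the mean by the unreliability: T̂ = 0.78·78 + 0.22·103.5 = 60.84 + 22.770 = 83.610.

83.61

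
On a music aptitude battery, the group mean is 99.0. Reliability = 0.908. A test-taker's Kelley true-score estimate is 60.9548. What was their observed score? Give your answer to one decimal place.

T̂ = ρX + (1 − ρ)μ  ⇒  X = (T̂ − (1 − ρ)μ) / ρ
X = (60.9548 − 0.092 × 99.0) / 0.908 = (60.9548 − 9.1080) / 0.908 = 51.8468 / 0.908 = 57.100

57.1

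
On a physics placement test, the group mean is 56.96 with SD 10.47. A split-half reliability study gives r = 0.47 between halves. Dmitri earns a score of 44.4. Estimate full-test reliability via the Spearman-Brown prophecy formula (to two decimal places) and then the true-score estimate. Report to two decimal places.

48.92

Spearman-Brown: ρ = 2r/(1 + r) = 2(0.47)/(1 + 0.47) = 0.940/1.47 = 0.6395 → 0.64
Regress the observed score toward the mean by the unreliability: T̂ = 0.64·44.4 + 0.36·56.96 = 28.416 + 20.5056 = 48.922.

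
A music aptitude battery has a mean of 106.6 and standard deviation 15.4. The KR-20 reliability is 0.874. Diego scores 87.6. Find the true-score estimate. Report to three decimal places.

89.994

Weight the observed score by reliability and the mean by (1 − reliability): T̂ = 0.874·87.6 + 0.126·106.6 = 76.5624 + 13.4316 = 89.9940.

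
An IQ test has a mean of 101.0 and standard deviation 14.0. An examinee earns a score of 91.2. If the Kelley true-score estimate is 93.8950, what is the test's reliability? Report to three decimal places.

T̂ = ρX + (1 − ρ)μ  ⇒  T̂ − μ = ρ(X − μ)
ρ = (T̂ − μ)/(X − μ) = (93.8950 − 101.0) / (91.2 − 101.0) = -7.1050 / -9.8 = 0.72500

0.725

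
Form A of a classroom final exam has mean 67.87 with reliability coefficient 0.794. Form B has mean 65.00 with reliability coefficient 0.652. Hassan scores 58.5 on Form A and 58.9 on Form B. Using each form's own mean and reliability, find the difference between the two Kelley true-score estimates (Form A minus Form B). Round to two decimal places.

T̂_A = 0.794(58.5) + 0.206(67.87) = 60.4302
T̂_B = 0.652(58.9) + 0.348(65.00) = 61.0228
T̂_A − T̂_B = -0.5926

-0.59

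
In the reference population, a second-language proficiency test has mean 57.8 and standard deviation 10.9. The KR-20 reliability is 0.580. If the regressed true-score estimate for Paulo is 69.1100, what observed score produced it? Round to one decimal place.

77.3

T̂ = ρX + (1 − ρ)μ  ⇒  X = (T̂ − (1 − ρ)μ) / ρ
X = (69.1100 − 0.420 × 57.8) / 0.580 = (69.1100 − 24.2760) / 0.580 = 44.8340 / 0.580 = 77.300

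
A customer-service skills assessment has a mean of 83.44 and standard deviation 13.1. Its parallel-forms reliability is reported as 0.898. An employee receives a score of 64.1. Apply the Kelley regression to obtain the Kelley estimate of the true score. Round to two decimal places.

T̂ = ρX + (1 − ρ)μ
  = 0.898 × 64.1 + 0.102 × 83.44
  = 57.5618 + 8.51088
  = 66.073
  ≈ 66.07

66.07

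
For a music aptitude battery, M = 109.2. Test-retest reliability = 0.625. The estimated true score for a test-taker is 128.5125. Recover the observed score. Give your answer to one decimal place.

T̂ = ρX + (1 − ρ)μ  ⇒  X = (T̂ − (1 − ρ)μ) / ρ
X = (128.5125 − 0.375 × 109.2) / 0.625 = (128.5125 − 40.9500) / 0.625 = 87.5625 / 0.625 = 140.100

140.1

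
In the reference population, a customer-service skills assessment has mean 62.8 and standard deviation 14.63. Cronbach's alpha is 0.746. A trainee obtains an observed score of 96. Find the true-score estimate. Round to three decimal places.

87.567

T̂ = ρX + (1 − ρ)μ
  = 0.746 × 96 + 0.254 × 62.8
  = 71.616 + 15.9512
  = 87.5672
  ≈ 87.567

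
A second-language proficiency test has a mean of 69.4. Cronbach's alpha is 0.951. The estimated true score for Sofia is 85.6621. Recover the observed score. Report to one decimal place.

T̂ = ρX + (1 − ρ)μ  ⇒  X = (T̂ − (1 − ρ)μ) / ρ
X = (85.6621 − 0.049 × 69.4) / 0.951 = (85.6621 − 3.4006) / 0.951 = 82.2615 / 0.951 = 86.500

86.5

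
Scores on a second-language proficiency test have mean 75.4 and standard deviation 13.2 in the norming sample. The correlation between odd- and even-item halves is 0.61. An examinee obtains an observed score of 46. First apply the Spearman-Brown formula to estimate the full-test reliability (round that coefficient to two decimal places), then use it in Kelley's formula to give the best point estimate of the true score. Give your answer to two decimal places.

53.06

Spearman-Brown: ρ = 2r/(1 + r) = 2(0.61)/(1 + 0.61) = 1.220/1.61 = 0.7578 → 0.76
T̂ = ρX + (1 − ρ)μ
  = 0.76 × 46 + 0.24 × 75.4
  = 34.96 + 18.096
  = 53.056
  ≈ 53.06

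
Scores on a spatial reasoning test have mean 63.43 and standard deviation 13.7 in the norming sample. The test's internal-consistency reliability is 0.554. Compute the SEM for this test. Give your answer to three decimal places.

9.149

SEM = SD · √(1 − ρ) = 13.7 × √0.446 = 13.7 × 0.6678 = 9.1493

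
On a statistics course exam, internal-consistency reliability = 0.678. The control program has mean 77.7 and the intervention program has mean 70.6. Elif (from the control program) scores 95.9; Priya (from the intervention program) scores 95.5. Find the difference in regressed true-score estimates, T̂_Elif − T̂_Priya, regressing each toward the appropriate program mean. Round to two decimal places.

2.56

T̂_Elif = 0.678(95.9) + 0.322(77.7) = 90.0396
T̂_Priya = 0.678(95.5) + 0.322(70.6) = 87.4822
Difference = 90.0396 − 87.4822 = 2.5574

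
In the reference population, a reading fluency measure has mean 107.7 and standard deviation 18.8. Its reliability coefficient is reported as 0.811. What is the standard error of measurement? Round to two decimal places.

8.17

SEM = SD · √(1 − ρ) = 18.8 × √0.189 = 18.8 × 0.4347 = 8.173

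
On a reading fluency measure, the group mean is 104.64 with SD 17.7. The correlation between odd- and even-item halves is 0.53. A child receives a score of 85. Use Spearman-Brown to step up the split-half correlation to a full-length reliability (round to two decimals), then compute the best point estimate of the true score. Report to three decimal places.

91.088

Spearman-Brown: ρ = 2r/(1 + r) = 2(0.53)/(1 + 0.53) = 1.060/1.53 = 0.6928 → 0.69
T̂ = 0.69(85) + 0.31(104.64) = 58.65 + 32.4384 = 91.0884 → 91.088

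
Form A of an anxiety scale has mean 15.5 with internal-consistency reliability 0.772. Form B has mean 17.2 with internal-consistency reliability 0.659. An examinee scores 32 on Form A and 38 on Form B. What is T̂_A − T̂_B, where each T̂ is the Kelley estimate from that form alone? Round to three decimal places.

-2.669

T̂_A = 0.772(32) + 0.228(15.5) = 28.23800
T̂_B = 0.659(38) + 0.341(17.2) = 30.90720
T̂_A − T̂_B = -2.66920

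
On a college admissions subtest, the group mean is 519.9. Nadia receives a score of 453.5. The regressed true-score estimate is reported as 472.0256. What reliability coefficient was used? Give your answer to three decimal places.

T̂ = ρX + (1 − ρ)μ  ⇒  T̂ − μ = ρ(X − μ)
ρ = (T̂ − μ)/(X − μ) = (472.0256 − 519.9) / (453.5 − 519.9) = -47.8744 / -66.4 = 0.72100

0.721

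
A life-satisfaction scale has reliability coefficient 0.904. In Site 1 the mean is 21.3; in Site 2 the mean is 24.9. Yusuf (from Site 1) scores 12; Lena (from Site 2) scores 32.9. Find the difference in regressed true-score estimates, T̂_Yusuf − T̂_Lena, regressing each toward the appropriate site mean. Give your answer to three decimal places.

-19.239

T̂_Yusuf = 0.904(12) + 0.096(21.3) = 12.89280
T̂_Lena = 0.904(32.9) + 0.096(24.9) = 32.13200
Difference = 12.89280 − 32.13200 = -19.23920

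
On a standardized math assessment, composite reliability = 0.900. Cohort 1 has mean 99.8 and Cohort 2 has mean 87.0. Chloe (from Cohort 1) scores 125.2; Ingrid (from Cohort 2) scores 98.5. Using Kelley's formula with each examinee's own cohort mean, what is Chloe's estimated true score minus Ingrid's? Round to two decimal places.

T̂_Chloe = 0.900(125.2) + 0.100(99.8) = 122.6600
T̂_Ingrid = 0.900(98.5) + 0.100(87.0) = 97.3500
Difference = 122.6600 − 97.3500 = 25.3100

25.31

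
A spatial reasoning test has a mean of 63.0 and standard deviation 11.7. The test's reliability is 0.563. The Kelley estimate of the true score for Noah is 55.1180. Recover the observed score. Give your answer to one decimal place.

49.0

T̂ = ρX + (1 − ρ)μ  ⇒  X = (T̂ − (1 − ρ)μ) / ρ
X = (55.1180 − 0.437 × 63.0) / 0.563 = (55.1180 − 27.5310) / 0.563 = 27.5870 / 0.563 = 49.000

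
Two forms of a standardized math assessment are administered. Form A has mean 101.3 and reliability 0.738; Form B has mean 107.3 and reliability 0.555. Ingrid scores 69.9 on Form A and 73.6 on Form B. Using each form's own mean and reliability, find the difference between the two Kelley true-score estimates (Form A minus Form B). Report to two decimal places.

T̂_A = 0.738(69.9) + 0.262(101.3) = 78.1268
T̂_B = 0.555(73.6) + 0.445(107.3) = 88.5965
T̂_A − T̂_B = -10.4697

-10.47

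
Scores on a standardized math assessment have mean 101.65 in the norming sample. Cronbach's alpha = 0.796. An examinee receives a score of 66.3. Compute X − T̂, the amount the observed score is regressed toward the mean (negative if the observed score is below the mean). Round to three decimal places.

-7.211

T̂ = ρX + (1 − ρ)μ
  = 0.796 × 66.3 + 0.204 × 101.65
  = 52.7748 + 20.73660
  = 73.51140
  ≈ 73.5114
X − T̂ = 66.3 − 73.5114 = -7.2114 → -7.211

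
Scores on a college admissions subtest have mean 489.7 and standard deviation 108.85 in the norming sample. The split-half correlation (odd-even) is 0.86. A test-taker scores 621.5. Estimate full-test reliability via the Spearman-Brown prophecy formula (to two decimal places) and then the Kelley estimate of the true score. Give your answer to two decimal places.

Spearman-Brown: ρ = 2r/(1 + r) = 2(0.86)/(1 + 0.86) = 1.720/1.86 = 0.9247 → 0.92
T̂ = 0.92(621.5) + 0.08(489.7) = 571.780 + 39.176 = 610.956 → 610.96

610.96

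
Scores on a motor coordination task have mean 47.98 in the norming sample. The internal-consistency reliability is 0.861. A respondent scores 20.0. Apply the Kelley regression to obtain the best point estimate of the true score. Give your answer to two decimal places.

23.89

T̂ = 0.861(20.0) + 0.139(47.98) = 17.2200 + 6.66922 = 23.889 → 23.89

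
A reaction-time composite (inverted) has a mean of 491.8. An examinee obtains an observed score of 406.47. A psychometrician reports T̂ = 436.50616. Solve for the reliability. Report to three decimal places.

T̂ = ρX + (1 − ρ)μ  ⇒  T̂ − μ = ρ(X − μ)
ρ = (T̂ − μ)/(X − μ) = (436.50616 − 491.8) / (406.47 − 491.8) = -55.29384 / -85.33 = 0.64800

0.648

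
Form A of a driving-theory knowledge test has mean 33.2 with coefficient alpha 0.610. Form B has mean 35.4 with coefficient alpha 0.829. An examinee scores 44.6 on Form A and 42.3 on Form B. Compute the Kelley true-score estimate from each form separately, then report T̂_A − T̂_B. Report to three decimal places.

-0.966

T̂_A = 0.610(44.6) + 0.390(33.2) = 40.15400
T̂_B = 0.829(42.3) + 0.171(35.4) = 41.12010
T̂_A − T̂_B = -0.96610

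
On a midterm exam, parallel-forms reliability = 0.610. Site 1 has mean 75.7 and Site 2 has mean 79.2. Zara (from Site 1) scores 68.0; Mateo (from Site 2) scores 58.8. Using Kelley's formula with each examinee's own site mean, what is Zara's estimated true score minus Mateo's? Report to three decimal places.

T̂_Zara = 0.610(68.0) + 0.390(75.7) = 71.00300
T̂_Mateo = 0.610(58.8) + 0.390(79.2) = 66.75600
Difference = 71.00300 − 66.75600 = 4.24700

4.247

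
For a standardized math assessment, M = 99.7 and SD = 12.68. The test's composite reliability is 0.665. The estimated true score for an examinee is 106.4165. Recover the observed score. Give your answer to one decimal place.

T̂ = ρX + (1 − ρ)μ  ⇒  X = (T̂ − (1 − ρ)μ) / ρ
X = (106.4165 − 0.335 × 99.7) / 0.665 = (106.4165 − 33.3995) / 0.665 = 73.0170 / 0.665 = 109.800

109.8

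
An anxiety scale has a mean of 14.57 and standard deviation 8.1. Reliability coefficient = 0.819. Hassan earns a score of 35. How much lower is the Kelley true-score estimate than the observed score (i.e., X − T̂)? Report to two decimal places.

3.70

T̂ = ρX + (1 − ρ)μ
  = 0.819 × 35 + 0.181 × 14.57
  = 28.665 + 2.63717
  = 31.3022
  ≈ 31.302
X − T̂ = 35 − 31.302 = 3.698 → 3.70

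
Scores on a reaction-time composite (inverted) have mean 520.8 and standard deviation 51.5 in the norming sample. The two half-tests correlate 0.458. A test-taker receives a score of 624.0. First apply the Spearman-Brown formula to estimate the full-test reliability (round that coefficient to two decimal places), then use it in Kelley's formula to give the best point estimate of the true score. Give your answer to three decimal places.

585.816

Spearman-Brown: ρ = 2r/(1 + r) = 2(0.458)/(1 + 0.458) = 0.9160/1.458 = 0.6283 → 0.63
T̂ = ρX + (1 − ρ)μ
  = 0.63 × 624.0 + 0.37 × 520.8
  = 393.120 + 192.696
  = 585.8160
  ≈ 585.816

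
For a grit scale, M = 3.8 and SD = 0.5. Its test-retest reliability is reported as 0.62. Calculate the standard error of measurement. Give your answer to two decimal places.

SEM = SD · √(1 − ρ) = 0.5 × √0.38 = 0.5 × 0.6164 = 0.308

0.31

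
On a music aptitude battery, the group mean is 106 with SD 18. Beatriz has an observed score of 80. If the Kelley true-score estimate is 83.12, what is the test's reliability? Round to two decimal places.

T̂ = ρX + (1 − ρ)μ  ⇒  T̂ − μ = ρ(X − μ)
ρ = (T̂ − μ)/(X − μ) = (83.12 − 106) / (80 − 106) = -22.88 / -26.0 = 0.8800

0.88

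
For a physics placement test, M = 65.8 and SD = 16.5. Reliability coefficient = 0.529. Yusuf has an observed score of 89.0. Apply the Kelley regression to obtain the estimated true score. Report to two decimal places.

Kelley's formula gives T̂ = 0.529·89.0 + 0.471·65.8 = 47.0810 + 30.9918 = 78.073.

78.07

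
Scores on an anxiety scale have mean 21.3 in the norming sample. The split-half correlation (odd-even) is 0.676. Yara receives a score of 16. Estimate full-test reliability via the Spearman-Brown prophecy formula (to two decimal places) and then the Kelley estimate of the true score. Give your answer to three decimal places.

Spearman-Brown: ρ = 2r/(1 + r) = 2(0.676)/(1 + 0.676) = 1.3520/1.676 = 0.8067 → 0.81
T̂ = 0.81(16) + 0.19(21.3) = 12.96 + 4.047 = 17.0070 → 17.007

17.007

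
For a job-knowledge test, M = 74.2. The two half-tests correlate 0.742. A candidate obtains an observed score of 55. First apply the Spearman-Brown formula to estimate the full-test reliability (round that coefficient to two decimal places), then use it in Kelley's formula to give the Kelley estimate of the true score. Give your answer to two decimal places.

57.88

Spearman-Brown: ρ = 2r/(1 + r) = 2(0.742)/(1 + 0.742) = 1.4840/1.742 = 0.8519 → 0.85
T̂ = ρX + (1 − ρ)μ
  = 0.85 × 55 + 0.15 × 74.2
  = 46.75 + 11.130
  = 57.880
  ≈ 57.88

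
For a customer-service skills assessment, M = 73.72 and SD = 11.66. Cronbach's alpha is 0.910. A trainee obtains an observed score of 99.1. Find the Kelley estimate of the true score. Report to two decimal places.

96.82

Kelley's formula gives T̂ = 0.910·99.1 + 0.090·73.72 = 90.1810 + 6.63480 = 96.816.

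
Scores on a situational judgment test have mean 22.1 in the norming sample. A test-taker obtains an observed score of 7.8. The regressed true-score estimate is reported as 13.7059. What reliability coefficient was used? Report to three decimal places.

0.587

T̂ = ρX + (1 − ρ)μ  ⇒  T̂ − μ = ρ(X − μ)
ρ = (T̂ − μ)/(X − μ) = (13.7059 − 22.1) / (7.8 − 22.1) = -8.3941 / -14.3 = 0.58700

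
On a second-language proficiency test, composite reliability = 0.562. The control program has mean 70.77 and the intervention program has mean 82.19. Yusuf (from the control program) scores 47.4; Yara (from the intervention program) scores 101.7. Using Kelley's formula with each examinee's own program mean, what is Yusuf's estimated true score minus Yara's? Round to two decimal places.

-35.52

T̂_Yusuf = 0.562(47.4) + 0.438(70.77) = 57.6361
T̂_Yara = 0.562(101.7) + 0.438(82.19) = 93.1546
Difference = 57.6361 − 93.1546 = -35.5186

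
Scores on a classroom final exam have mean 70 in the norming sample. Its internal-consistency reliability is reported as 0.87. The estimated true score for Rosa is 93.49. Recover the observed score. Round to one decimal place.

T̂ = ρX + (1 − ρ)μ  ⇒  X = (T̂ − (1 − ρ)μ) / ρ
X = (93.49 − 0.13 × 70) / 0.87 = (93.49 − 9.10) / 0.87 = 84.39 / 0.87 = 97.000

97.0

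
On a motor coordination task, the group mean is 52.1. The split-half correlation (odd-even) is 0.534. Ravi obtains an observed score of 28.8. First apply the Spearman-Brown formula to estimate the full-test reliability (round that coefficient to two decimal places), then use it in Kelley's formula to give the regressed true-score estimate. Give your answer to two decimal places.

Spearman-Brown: ρ = 2r/(1 + r) = 2(0.534)/(1 + 0.534) = 1.0680/1.534 = 0.6962 → 0.70
Kelley's formula gives T̂ = 0.70·28.8 + 0.30·52.1 = 20.160 + 15.630 = 35.790.

35.79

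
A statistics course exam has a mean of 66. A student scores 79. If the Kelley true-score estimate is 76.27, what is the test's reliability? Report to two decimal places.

0.79

T̂ = ρX + (1 − ρ)μ  ⇒  T̂ − μ = ρ(X − μ)
ρ = (T̂ − μ)/(X − μ) = (76.27 − 66) / (79 − 66) = 10.27 / 13.0 = 0.7900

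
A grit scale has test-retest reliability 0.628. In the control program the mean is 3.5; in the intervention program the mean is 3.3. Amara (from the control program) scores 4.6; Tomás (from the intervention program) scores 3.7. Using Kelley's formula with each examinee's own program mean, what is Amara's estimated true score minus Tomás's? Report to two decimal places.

0.64

T̂_Amara = 0.628(4.6) + 0.372(3.5) = 4.1908
T̂_Tomás = 0.628(3.7) + 0.372(3.3) = 3.5512
Difference = 4.1908 − 3.5512 = 0.6396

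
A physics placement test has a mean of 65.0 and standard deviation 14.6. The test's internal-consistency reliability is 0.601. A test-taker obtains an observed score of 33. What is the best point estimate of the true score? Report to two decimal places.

T̂ = 0.601(33) + 0.399(65.0) = 19.833 + 25.9350 = 45.768 → 45.77

45.77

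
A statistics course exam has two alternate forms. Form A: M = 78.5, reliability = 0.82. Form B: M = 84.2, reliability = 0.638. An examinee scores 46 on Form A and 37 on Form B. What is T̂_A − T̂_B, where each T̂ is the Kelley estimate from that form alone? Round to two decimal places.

T̂_A = 0.82(46) + 0.18(78.5) = 51.8500
T̂_B = 0.638(37) + 0.362(84.2) = 54.0864
T̂_A − T̂_B = -2.2364

-2.24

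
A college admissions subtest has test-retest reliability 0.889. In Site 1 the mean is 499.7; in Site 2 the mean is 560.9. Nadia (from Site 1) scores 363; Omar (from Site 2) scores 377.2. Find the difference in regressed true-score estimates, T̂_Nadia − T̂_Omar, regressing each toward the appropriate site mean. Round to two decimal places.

T̂_Nadia = 0.889(363) + 0.111(499.7) = 378.1737
T̂_Omar = 0.889(377.2) + 0.111(560.9) = 397.5907
Difference = 378.1737 − 397.5907 = -19.4170

-19.42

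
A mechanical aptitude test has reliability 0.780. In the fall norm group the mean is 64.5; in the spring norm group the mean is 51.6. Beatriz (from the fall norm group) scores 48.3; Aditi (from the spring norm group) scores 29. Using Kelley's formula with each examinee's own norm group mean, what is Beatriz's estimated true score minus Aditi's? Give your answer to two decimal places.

17.89

T̂_Beatriz = 0.780(48.3) + 0.220(64.5) = 51.8640
T̂_Aditi = 0.780(29) + 0.220(51.6) = 33.9720
Difference = 51.8640 − 33.9720 = 17.8920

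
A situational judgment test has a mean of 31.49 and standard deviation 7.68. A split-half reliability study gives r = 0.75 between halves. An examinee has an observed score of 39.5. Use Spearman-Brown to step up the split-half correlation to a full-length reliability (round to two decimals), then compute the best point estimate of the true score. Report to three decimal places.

Spearman-Brown: ρ = 2r/(1 + r) = 2(0.75)/(1 + 0.75) = 1.500/1.75 = 0.8571 → 0.86
Kelley's formula gives T̂ = 0.86·39.5 + 0.14·31.49 = 33.970 + 4.4086 = 38.3786.

38.379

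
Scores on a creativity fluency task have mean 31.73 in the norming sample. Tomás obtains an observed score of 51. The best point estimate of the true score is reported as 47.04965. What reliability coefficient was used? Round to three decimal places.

0.795

T̂ = ρX + (1 − ρ)μ  ⇒  T̂ − μ = ρ(X − μ)
ρ = (T̂ − μ)/(X − μ) = (47.04965 − 31.73) / (51 − 31.73) = 15.31965 / 19.27 = 0.79500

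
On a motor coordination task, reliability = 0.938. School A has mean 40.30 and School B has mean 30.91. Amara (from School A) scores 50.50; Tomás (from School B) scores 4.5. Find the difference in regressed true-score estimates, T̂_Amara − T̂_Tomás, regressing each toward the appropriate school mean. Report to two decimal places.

43.73

T̂_Amara = 0.938(50.50) + 0.062(40.30) = 49.8676
T̂_Tomás = 0.938(4.5) + 0.062(30.91) = 6.1374
Difference = 49.8676 − 6.1374 = 43.7302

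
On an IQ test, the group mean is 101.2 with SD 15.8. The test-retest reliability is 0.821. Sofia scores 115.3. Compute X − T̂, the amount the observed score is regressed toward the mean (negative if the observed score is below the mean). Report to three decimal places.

2.524

Kelley's formula gives T̂ = 0.821·115.3 + 0.179·101.2 = 94.6613 + 18.1148 = 112.77610.
X − T̂ = 115.3 − 112.7761 = 2.5239 → 2.524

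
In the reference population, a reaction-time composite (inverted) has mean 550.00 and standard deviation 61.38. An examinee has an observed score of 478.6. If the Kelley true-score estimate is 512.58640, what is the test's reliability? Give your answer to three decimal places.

T̂ = ρX + (1 − ρ)μ  ⇒  T̂ − μ = ρ(X − μ)
ρ = (T̂ − μ)/(X − μ) = (512.58640 − 550.00) / (478.6 − 550.00) = -37.41360 / -71.40 = 0.52400

0.524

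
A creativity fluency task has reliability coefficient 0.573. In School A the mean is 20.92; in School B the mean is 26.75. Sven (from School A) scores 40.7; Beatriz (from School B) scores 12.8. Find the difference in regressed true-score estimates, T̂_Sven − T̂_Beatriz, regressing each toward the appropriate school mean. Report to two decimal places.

13.50

T̂_Sven = 0.573(40.7) + 0.427(20.92) = 32.2539
T̂_Beatriz = 0.573(12.8) + 0.427(26.75) = 18.7567
Difference = 32.2539 − 18.7567 = 13.4973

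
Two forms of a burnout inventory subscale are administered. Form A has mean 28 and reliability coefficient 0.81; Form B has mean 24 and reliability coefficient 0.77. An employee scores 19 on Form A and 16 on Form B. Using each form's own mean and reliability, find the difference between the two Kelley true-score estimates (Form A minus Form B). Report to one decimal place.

T̂_A = 0.81(19) + 0.19(28) = 20.710
T̂_B = 0.77(16) + 0.23(24) = 17.840
T̂_A − T̂_B = 2.870

2.9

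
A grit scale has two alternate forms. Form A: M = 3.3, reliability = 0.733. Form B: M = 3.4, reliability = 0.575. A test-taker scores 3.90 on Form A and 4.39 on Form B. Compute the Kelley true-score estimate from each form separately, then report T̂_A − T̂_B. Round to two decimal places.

T̂_A = 0.733(3.90) + 0.267(3.3) = 3.7398
T̂_B = 0.575(4.39) + 0.425(3.4) = 3.9692
T̂_A − T̂_B = -0.2294

-0.23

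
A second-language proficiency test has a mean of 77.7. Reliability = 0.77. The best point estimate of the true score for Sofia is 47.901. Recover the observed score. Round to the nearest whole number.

39

T̂ = ρX + (1 − ρ)μ  ⇒  X = (T̂ − (1 − ρ)μ) / ρ
X = (47.901 − 0.23 × 77.7) / 0.77 = (47.901 − 17.871) / 0.77 = 30.030 / 0.77 = 39.00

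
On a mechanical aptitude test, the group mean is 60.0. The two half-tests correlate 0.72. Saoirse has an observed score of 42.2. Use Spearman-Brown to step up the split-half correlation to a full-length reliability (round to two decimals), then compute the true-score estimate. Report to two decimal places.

Spearman-Brown: ρ = 2r/(1 + r) = 2(0.72)/(1 + 0.72) = 1.440/1.72 = 0.8372 → 0.84
T̂ = ρX + (1 − ρ)μ
  = 0.84 × 42.2 + 0.16 × 60.0
  = 35.448 + 9.600
  = 45.048
  ≈ 45.05

45.05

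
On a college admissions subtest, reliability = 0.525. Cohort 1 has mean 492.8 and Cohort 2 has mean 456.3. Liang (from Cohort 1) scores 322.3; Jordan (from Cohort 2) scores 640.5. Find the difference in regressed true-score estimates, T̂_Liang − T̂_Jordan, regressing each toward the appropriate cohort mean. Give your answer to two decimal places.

T̂_Liang = 0.525(322.3) + 0.475(492.8) = 403.2875
T̂_Jordan = 0.525(640.5) + 0.475(456.3) = 553.0050
Difference = 403.2875 − 553.0050 = -149.7175

-149.72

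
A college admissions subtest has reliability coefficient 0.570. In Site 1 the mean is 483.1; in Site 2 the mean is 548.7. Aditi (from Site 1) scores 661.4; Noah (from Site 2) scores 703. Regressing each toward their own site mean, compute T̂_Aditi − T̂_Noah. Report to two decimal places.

T̂_Aditi = 0.570(661.4) + 0.430(483.1) = 584.7310
T̂_Noah = 0.570(703) + 0.430(548.7) = 636.6510
Difference = 584.7310 − 636.6510 = -51.9200

-51.92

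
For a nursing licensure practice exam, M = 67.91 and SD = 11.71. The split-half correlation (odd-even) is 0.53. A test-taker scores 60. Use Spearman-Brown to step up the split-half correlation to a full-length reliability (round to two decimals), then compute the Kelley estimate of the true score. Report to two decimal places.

62.45

Spearman-Brown: ρ = 2r/(1 + r) = 2(0.53)/(1 + 0.53) = 1.060/1.53 = 0.6928 → 0.69
T̂ = ρX + (1 − ρ)μ
  = 0.69 × 60 + 0.31 × 67.91
  = 41.40 + 21.0521
  = 62.452
  ≈ 62.45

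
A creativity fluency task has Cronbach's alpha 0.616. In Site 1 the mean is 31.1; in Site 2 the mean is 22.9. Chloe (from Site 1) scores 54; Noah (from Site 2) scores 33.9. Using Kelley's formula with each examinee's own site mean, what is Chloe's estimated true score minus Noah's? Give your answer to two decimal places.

15.53

T̂_Chloe = 0.616(54) + 0.384(31.1) = 45.2064
T̂_Noah = 0.616(33.9) + 0.384(22.9) = 29.6760
Difference = 45.2064 − 29.6760 = 15.5304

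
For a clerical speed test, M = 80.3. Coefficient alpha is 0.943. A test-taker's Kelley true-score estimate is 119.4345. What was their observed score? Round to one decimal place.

121.8

T̂ = ρX + (1 − ρ)μ  ⇒  X = (T̂ − (1 − ρ)μ) / ρ
X = (119.4345 − 0.057 × 80.3) / 0.943 = (119.4345 − 4.5771) / 0.943 = 114.8574 / 0.943 = 121.800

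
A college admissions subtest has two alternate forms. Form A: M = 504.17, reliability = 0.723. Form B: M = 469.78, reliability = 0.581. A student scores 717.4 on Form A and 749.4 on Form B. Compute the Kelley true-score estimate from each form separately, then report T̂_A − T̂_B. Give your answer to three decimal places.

T̂_A = 0.723(717.4) + 0.277(504.17) = 658.33529
T̂_B = 0.581(749.4) + 0.419(469.78) = 632.23922
T̂_A − T̂_B = 26.09607

26.096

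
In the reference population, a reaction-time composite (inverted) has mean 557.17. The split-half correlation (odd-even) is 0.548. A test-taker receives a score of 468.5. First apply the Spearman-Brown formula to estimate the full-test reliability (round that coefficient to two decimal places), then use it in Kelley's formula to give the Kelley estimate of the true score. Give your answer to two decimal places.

Spearman-Brown: ρ = 2r/(1 + r) = 2(0.548)/(1 + 0.548) = 1.0960/1.548 = 0.7080 → 0.71
T̂ = ρX + (1 − ρ)μ
  = 0.71 × 468.5 + 0.29 × 557.17
  = 332.635 + 161.5793
  = 494.214
  ≈ 494.21

494.21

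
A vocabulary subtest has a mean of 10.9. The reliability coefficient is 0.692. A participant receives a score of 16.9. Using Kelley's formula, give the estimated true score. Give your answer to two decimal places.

T̂ = ρX + (1 − ρ)μ
  = 0.692 × 16.9 + 0.308 × 10.9
  = 11.6948 + 3.3572
  = 15.052
  ≈ 15.05

15.05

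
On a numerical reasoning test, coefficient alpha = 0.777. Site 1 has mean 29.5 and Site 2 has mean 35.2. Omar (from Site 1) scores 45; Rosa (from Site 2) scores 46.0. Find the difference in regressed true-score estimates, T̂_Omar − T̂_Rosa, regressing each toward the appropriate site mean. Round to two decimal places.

-2.05

T̂_Omar = 0.777(45) + 0.223(29.5) = 41.5435
T̂_Rosa = 0.777(46.0) + 0.223(35.2) = 43.5916
Difference = 41.5435 − 43.5916 = -2.0481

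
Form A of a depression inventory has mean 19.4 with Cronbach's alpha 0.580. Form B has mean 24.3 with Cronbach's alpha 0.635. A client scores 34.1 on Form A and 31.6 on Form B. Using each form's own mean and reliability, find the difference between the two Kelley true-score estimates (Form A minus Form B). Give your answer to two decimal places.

-1.01

T̂_A = 0.580(34.1) + 0.420(19.4) = 27.9260
T̂_B = 0.635(31.6) + 0.365(24.3) = 28.9355
T̂_A − T̂_B = -1.0095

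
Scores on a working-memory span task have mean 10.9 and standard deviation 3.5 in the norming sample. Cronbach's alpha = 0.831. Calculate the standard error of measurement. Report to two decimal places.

SEM = SD · √(1 − ρ) = 3.5 × √0.169 = 3.5 × 0.4111 = 1.439

1.44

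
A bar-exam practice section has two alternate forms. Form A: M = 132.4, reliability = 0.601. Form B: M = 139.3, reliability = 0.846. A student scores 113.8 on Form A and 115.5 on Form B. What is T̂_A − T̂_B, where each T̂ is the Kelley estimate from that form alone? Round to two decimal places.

2.06

T̂_A = 0.601(113.8) + 0.399(132.4) = 121.2214
T̂_B = 0.846(115.5) + 0.154(139.3) = 119.1652
T̂_A − T̂_B = 2.0562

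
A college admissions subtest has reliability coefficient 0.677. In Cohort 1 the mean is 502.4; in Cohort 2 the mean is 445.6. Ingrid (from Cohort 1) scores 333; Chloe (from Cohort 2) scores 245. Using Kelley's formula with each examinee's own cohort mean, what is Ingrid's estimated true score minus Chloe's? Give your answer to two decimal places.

77.92

T̂_Ingrid = 0.677(333) + 0.323(502.4) = 387.7162
T̂_Chloe = 0.677(245) + 0.323(445.6) = 309.7938
Difference = 387.7162 − 309.7938 = 77.9224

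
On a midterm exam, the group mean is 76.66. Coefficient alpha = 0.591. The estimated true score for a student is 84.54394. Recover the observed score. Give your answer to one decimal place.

90.0

T̂ = ρX + (1 − ρ)μ  ⇒  X = (T̂ − (1 − ρ)μ) / ρ
X = (84.54394 − 0.409 × 76.66) / 0.591 = (84.54394 − 31.35394) / 0.591 = 53.19000 / 0.591 = 90.000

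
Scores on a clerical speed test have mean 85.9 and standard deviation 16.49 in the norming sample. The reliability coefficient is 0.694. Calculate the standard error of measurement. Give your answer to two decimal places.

9.12

SEM = SD · √(1 − ρ) = 16.49 × √0.306 = 16.49 × 0.5532 = 9.122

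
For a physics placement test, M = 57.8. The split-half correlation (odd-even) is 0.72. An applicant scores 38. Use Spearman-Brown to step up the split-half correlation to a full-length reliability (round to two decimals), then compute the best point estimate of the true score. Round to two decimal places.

Spearman-Brown: ρ = 2r/(1 + r) = 2(0.72)/(1 + 0.72) = 1.440/1.72 = 0.8372 → 0.84
T̂ = ρX + (1 − ρ)μ
  = 0.84 × 38 + 0.16 × 57.8
  = 31.92 + 9.248
  = 41.168
  ≈ 41.17

41.17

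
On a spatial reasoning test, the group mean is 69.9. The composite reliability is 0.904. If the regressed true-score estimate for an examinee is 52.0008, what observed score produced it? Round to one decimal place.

50.1

T̂ = ρX + (1 − ρ)μ  ⇒  X = (T̂ − (1 − ρ)μ) / ρ
X = (52.0008 − 0.096 × 69.9) / 0.904 = (52.0008 − 6.7104) / 0.904 = 45.2904 / 0.904 = 50.100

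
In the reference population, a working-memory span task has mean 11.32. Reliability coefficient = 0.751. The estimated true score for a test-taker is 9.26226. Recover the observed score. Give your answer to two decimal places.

8.58

T̂ = ρX + (1 − ρ)μ  ⇒  X = (T̂ − (1 − ρ)μ) / ρ
X = (9.26226 − 0.249 × 11.32) / 0.751 = (9.26226 − 2.81868) / 0.751 = 6.44358 / 0.751 = 8.5800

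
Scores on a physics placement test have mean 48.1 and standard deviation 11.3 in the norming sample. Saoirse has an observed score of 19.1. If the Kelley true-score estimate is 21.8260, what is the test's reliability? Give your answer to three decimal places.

T̂ = ρX + (1 − ρ)μ  ⇒  T̂ − μ = ρ(X − μ)
ρ = (T̂ − μ)/(X − μ) = (21.8260 − 48.1) / (19.1 − 48.1) = -26.2740 / -29.0 = 0.90600

0.906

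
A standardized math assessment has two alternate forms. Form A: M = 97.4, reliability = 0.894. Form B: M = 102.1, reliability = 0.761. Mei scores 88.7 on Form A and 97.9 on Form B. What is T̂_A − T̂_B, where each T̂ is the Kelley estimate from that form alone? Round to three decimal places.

T̂_A = 0.894(88.7) + 0.106(97.4) = 89.62220
T̂_B = 0.761(97.9) + 0.239(102.1) = 98.90380
T̂_A − T̂_B = -9.28160

-9.282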